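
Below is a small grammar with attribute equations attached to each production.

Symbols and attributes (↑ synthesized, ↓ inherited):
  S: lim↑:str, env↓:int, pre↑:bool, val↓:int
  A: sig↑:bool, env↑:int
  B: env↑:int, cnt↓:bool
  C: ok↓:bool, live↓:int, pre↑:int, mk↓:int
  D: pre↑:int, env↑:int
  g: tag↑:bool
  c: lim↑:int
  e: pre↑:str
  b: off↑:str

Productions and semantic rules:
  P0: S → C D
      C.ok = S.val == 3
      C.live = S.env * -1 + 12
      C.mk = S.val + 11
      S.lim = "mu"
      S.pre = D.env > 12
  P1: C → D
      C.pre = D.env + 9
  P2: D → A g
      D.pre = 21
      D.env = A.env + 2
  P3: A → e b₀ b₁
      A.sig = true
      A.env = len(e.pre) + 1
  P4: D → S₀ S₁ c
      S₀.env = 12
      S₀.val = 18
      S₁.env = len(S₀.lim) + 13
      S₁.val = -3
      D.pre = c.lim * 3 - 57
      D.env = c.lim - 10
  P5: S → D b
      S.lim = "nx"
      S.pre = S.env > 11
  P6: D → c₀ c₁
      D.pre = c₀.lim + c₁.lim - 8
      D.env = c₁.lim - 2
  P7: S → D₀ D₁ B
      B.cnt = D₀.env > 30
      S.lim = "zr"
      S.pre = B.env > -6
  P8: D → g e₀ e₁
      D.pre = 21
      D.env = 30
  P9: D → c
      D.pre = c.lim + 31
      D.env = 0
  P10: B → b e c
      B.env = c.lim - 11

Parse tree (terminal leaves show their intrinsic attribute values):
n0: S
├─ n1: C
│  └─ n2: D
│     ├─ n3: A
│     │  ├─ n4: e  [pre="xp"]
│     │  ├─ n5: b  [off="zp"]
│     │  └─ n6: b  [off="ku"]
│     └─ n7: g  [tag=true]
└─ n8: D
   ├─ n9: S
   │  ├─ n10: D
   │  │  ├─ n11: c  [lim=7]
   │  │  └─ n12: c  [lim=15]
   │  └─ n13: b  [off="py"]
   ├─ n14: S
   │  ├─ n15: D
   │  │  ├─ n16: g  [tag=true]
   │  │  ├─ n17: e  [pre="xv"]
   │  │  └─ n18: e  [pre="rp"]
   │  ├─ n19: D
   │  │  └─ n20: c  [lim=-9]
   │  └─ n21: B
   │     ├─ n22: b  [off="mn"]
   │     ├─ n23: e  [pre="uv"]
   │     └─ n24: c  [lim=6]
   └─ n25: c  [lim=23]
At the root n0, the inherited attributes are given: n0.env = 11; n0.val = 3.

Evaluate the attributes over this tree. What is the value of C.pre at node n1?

1. n0.env = 11  [given at root]
2. n0.val = 3  [given at root]
3. n1.ok = true  [S.val == 3]
4. n1.live = 1  [S.env * -1 + 12]
5. n1.mk = 14  [S.val + 11]
6. n4.pre = "xp"  [terminal]
7. n5.off = "zp"  [terminal]
8. n6.off = "ku"  [terminal]
9. n3.sig = true  [true]
10. n3.env = 3  [len(e.pre) + 1]
11. n7.tag = true  [terminal]
12. n2.pre = 21  [21]
13. n2.env = 5  [A.env + 2]
14. n1.pre = 14  [D.env + 9]
15. n9.env = 12  [12]
16. n9.val = 18  [18]
17. n11.lim = 7  [terminal]
18. n12.lim = 15  [terminal]
19. n10.pre = 14  [c₀.lim + c₁.lim - 8]
20. n10.env = 13  [c₁.lim - 2]
21. n13.off = "py"  [terminal]
22. n9.lim = "nx"  ["nx"]
23. n9.pre = true  [S.env > 11]
24. n14.env = 15  [len(S₀.lim) + 13]
25. n14.val = -3  [-3]
26. n16.tag = true  [terminal]
27. n17.pre = "xv"  [terminal]
28. n18.pre = "rp"  [terminal]
29. n15.pre = 21  [21]
30. n15.env = 30  [30]
31. n20.lim = -9  [terminal]
32. n19.pre = 22  [c.lim + 31]
33. n19.env = 0  [0]
34. n21.cnt = false  [D₀.env > 30]
35. n22.off = "mn"  [terminal]
36. n23.pre = "uv"  [terminal]
37. n24.lim = 6  [terminal]
38. n21.env = -5  [c.lim - 11]
39. n14.lim = "zr"  ["zr"]
40. n14.pre = true  [B.env > -6]
41. n25.lim = 23  [terminal]
42. n8.pre = 12  [c.lim * 3 - 57]
43. n8.env = 13  [c.lim - 10]
44. n0.lim = "mu"  ["mu"]
45. n0.pre = true  [D.env > 12]

14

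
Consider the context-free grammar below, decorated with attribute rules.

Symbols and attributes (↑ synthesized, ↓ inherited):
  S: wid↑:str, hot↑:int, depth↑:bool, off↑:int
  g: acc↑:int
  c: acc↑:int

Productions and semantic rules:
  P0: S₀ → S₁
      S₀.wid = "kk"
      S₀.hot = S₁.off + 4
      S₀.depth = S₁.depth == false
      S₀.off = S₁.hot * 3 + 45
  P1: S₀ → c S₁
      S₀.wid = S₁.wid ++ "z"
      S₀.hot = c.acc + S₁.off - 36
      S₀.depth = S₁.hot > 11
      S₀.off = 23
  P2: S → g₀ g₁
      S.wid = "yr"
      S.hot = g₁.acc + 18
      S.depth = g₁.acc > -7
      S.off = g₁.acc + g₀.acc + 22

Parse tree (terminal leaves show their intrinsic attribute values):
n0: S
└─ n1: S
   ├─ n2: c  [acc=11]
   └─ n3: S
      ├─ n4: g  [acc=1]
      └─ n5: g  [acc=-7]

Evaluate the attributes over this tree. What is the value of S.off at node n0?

1. n2.acc = 11  [terminal]
2. n4.acc = 1  [terminal]
3. n5.acc = -7  [terminal]
4. n3.wid = "yr"  ["yr"]
5. n3.hot = 11  [g₁.acc + 18]
6. n3.depth = false  [g₁.acc > -7]
7. n3.off = 16  [g₁.acc + g₀.acc + 22]
8. n1.wid = "yrz"  [S₁.wid ++ "z"]
9. n1.hot = -9  [c.acc + S₁.off - 36]
10. n1.depth = false  [S₁.hot > 11]
11. n1.off = 23  [23]
12. n0.wid = "kk"  ["kk"]
13. n0.hot = 27  [S₁.off + 4]
14. n0.depth = true  [S₁.depth == false]
15. n0.off = 18  [S₁.hot * 3 + 45]

18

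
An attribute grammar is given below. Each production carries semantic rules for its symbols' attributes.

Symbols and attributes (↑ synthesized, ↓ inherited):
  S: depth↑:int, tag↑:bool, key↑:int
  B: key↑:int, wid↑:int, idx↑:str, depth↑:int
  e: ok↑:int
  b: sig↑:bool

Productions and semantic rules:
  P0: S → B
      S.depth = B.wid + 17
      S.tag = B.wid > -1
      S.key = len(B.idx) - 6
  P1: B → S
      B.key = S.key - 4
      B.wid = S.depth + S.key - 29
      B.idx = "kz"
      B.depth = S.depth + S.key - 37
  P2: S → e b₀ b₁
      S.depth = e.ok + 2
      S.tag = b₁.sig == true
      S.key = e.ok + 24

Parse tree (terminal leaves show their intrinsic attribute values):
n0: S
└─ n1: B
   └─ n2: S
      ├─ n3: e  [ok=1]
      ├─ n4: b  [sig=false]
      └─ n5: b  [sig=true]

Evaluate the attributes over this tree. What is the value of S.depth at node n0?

16

1. n3.ok = 1  [terminal]
2. n4.sig = false  [terminal]
3. n5.sig = true  [terminal]
4. n2.depth = 3  [e.ok + 2]
5. n2.tag = true  [b₁.sig == true]
6. n2.key = 25  [e.ok + 24]
7. n1.key = 21  [S.key - 4]
8. n1.wid = -1  [S.depth + S.key - 29]
9. n1.idx = "kz"  ["kz"]
10. n1.depth = -9  [S.depth + S.key - 37]
11. n0.depth = 16  [B.wid + 17]
12. n0.tag = false  [B.wid > -1]
13. n0.key = -4  [len(B.idx) - 6]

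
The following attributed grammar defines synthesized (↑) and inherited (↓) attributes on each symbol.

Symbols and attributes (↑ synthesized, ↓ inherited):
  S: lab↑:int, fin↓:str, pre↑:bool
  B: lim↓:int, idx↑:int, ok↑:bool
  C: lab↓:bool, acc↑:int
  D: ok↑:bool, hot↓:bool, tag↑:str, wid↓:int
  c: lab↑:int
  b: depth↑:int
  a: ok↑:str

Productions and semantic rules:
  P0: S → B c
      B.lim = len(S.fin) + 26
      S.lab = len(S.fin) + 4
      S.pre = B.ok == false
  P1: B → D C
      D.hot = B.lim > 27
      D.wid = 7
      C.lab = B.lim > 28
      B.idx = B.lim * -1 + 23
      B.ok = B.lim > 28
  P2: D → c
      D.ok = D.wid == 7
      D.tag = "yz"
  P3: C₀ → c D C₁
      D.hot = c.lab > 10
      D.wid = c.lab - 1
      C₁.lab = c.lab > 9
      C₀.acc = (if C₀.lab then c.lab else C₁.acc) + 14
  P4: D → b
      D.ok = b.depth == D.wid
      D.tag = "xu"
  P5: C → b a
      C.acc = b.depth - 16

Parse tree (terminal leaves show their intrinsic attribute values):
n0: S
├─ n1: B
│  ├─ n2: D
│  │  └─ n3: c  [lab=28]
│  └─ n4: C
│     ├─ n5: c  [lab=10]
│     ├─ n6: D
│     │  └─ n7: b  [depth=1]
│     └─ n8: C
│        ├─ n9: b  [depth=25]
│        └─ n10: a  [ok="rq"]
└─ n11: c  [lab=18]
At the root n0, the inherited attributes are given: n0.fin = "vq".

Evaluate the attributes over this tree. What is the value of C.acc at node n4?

23

1. n0.fin = "vq"  [given at root]
2. n1.lim = 28  [len(S.fin) + 26]
3. n2.hot = true  [B.lim > 27]
4. n2.wid = 7  [7]
5. n3.lab = 28  [terminal]
6. n2.ok = true  [D.wid == 7]
7. n2.tag = "yz"  ["yz"]
8. n4.lab = false  [B.lim > 28]
9. n5.lab = 10  [terminal]
10. n6.hot = false  [c.lab > 10]
11. n6.wid = 9  [c.lab - 1]
12. n7.depth = 1  [terminal]
13. n6.ok = false  [b.depth == D.wid]
14. n6.tag = "xu"  ["xu"]
15. n8.lab = true  [c.lab > 9]
16. n9.depth = 25  [terminal]
17. n10.ok = "rq"  [terminal]
18. n8.acc = 9  [b.depth - 16]
19. n4.acc = 23  [(if C₀.lab then c.lab else C₁.acc) + 14]
20. n1.idx = -5  [B.lim * -1 + 23]
21. n1.ok = false  [B.lim > 28]
22. n11.lab = 18  [terminal]
23. n0.lab = 6  [len(S.fin) + 4]
24. n0.pre = true  [B.ok == false]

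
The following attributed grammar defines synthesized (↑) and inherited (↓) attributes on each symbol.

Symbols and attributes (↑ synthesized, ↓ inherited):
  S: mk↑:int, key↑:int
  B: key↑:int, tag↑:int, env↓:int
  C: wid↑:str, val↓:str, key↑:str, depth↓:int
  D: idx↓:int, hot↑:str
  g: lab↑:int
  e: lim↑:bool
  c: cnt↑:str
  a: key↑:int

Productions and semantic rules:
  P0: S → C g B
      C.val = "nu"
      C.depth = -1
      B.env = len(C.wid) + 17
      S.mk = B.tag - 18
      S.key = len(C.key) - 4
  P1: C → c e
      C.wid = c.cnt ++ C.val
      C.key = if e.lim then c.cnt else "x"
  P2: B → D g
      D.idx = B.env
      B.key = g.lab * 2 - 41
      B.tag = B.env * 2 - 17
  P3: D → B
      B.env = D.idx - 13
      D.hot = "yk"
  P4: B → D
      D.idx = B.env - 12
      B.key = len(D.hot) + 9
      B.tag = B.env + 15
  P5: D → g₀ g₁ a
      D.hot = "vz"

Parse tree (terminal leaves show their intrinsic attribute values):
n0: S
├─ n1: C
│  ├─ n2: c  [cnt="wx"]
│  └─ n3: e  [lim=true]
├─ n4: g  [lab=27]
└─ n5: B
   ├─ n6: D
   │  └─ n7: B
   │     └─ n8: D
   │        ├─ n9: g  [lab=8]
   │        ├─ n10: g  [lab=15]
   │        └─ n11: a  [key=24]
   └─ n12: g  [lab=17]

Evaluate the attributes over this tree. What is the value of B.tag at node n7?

1. n1.val = "nu"  ["nu"]
2. n1.depth = -1  [-1]
3. n2.cnt = "wx"  [terminal]
4. n3.lim = true  [terminal]
5. n1.wid = "wxnu"  [c.cnt ++ C.val]
6. n1.key = "wx"  [if e.lim then c.cnt else "x"]
7. n4.lab = 27  [terminal]
8. n5.env = 21  [len(C.wid) + 17]
9. n6.idx = 21  [B.env]
10. n7.env = 8  [D.idx - 13]
11. n8.idx = -4  [B.env - 12]
12. n9.lab = 8  [terminal]
13. n10.lab = 15  [terminal]
14. n11.key = 24  [terminal]
15. n8.hot = "vz"  ["vz"]
16. n7.key = 11  [len(D.hot) + 9]
17. n7.tag = 23  [B.env + 15]
18. n6.hot = "yk"  ["yk"]
19. n12.lab = 17  [terminal]
20. n5.key = -7  [g.lab * 2 - 41]
21. n5.tag = 25  [B.env * 2 - 17]
22. n0.mk = 7  [B.tag - 18]
23. n0.key = -2  [len(C.key) - 4]

23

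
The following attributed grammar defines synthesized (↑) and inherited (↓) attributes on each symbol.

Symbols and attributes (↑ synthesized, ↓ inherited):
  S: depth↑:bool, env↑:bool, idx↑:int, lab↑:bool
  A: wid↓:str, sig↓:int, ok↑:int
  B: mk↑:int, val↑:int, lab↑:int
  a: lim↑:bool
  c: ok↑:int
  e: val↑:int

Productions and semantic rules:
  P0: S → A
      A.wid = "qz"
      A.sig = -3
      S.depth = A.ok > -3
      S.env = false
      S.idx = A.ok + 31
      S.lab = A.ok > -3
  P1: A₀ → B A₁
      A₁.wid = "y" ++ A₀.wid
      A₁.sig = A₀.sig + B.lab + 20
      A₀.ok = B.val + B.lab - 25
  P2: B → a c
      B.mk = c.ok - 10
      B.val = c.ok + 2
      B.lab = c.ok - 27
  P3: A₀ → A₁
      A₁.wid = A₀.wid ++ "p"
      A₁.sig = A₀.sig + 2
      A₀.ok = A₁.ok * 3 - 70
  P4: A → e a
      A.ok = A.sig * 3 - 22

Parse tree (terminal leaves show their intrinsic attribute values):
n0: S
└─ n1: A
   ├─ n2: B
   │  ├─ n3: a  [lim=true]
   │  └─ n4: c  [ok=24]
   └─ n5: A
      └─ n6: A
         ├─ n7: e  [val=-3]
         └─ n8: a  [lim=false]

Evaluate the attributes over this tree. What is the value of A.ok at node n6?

1. n1.wid = "qz"  ["qz"]
2. n1.sig = -3  [-3]
3. n3.lim = true  [terminal]
4. n4.ok = 24  [terminal]
5. n2.mk = 14  [c.ok - 10]
6. n2.val = 26  [c.ok + 2]
7. n2.lab = -3  [c.ok - 27]
8. n5.wid = "yqz"  ["y" ++ A₀.wid]
9. n5.sig = 14  [A₀.sig + B.lab + 20]
10. n6.wid = "yqzp"  [A₀.wid ++ "p"]
11. n6.sig = 16  [A₀.sig + 2]
12. n7.val = -3  [terminal]
13. n8.lim = false  [terminal]
14. n6.ok = 26  [A.sig * 3 - 22]
15. n5.ok = 8  [A₁.ok * 3 - 70]
16. n1.ok = -2  [B.val + B.lab - 25]
17. n0.depth = true  [A.ok > -3]
18. n0.env = false  [false]
19. n0.idx = 29  [A.ok + 31]
20. n0.lab = true  [A.ok > -3]

26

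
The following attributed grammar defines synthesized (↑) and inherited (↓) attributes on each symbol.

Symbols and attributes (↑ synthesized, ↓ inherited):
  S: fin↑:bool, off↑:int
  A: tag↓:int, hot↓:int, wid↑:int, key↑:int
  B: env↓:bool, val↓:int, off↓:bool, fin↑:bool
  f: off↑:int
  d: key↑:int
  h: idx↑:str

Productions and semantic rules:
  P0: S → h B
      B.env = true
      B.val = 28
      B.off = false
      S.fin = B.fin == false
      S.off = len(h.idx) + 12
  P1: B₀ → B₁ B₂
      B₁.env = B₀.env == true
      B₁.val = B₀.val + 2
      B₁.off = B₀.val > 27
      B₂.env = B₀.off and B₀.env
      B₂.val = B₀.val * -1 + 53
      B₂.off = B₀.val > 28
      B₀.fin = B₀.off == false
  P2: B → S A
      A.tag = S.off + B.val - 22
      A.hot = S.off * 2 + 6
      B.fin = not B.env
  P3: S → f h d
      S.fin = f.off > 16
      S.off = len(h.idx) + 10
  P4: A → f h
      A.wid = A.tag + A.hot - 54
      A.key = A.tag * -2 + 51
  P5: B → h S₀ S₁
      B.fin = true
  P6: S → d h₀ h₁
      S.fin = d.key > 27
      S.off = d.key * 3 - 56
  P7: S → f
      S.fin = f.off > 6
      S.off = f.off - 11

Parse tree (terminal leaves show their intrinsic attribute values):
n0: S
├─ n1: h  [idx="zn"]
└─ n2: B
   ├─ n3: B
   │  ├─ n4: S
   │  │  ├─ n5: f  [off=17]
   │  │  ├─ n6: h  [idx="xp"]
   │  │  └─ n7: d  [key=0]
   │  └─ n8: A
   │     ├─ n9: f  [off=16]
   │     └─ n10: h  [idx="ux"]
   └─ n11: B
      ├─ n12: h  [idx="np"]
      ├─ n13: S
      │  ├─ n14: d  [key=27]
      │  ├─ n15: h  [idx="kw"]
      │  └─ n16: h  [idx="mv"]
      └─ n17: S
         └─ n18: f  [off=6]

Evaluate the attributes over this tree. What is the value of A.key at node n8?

1. n1.idx = "zn"  [terminal]
2. n2.env = true  [true]
3. n2.val = 28  [28]
4. n2.off = false  [false]
5. n3.env = true  [B₀.env == true]
6. n3.val = 30  [B₀.val + 2]
7. n3.off = true  [B₀.val > 27]
8. n5.off = 17  [terminal]
9. n6.idx = "xp"  [terminal]
10. n7.key = 0  [terminal]
11. n4.fin = true  [f.off > 16]
12. n4.off = 12  [len(h.idx) + 10]
13. n8.tag = 20  [S.off + B.val - 22]
14. n8.hot = 30  [S.off * 2 + 6]
15. n9.off = 16  [terminal]
16. n10.idx = "ux"  [terminal]
17. n8.wid = -4  [A.tag + A.hot - 54]
18. n8.key = 11  [A.tag * -2 + 51]
19. n3.fin = false  [not B.env]
20. n11.env = false  [B₀.off and B₀.env]
21. n11.val = 25  [B₀.val * -1 + 53]
22. n11.off = false  [B₀.val > 28]
23. n12.idx = "np"  [terminal]
24. n14.key = 27  [terminal]
25. n15.idx = "kw"  [terminal]
26. n16.idx = "mv"  [terminal]
27. n13.fin = false  [d.key > 27]
28. n13.off = 25  [d.key * 3 - 56]
29. n18.off = 6  [terminal]
30. n17.fin = false  [f.off > 6]
31. n17.off = -5  [f.off - 11]
32. n11.fin = true  [true]
33. n2.fin = true  [B₀.off == false]
34. n0.fin = false  [B.fin == false]
35. n0.off = 14  [len(h.idx) + 12]

11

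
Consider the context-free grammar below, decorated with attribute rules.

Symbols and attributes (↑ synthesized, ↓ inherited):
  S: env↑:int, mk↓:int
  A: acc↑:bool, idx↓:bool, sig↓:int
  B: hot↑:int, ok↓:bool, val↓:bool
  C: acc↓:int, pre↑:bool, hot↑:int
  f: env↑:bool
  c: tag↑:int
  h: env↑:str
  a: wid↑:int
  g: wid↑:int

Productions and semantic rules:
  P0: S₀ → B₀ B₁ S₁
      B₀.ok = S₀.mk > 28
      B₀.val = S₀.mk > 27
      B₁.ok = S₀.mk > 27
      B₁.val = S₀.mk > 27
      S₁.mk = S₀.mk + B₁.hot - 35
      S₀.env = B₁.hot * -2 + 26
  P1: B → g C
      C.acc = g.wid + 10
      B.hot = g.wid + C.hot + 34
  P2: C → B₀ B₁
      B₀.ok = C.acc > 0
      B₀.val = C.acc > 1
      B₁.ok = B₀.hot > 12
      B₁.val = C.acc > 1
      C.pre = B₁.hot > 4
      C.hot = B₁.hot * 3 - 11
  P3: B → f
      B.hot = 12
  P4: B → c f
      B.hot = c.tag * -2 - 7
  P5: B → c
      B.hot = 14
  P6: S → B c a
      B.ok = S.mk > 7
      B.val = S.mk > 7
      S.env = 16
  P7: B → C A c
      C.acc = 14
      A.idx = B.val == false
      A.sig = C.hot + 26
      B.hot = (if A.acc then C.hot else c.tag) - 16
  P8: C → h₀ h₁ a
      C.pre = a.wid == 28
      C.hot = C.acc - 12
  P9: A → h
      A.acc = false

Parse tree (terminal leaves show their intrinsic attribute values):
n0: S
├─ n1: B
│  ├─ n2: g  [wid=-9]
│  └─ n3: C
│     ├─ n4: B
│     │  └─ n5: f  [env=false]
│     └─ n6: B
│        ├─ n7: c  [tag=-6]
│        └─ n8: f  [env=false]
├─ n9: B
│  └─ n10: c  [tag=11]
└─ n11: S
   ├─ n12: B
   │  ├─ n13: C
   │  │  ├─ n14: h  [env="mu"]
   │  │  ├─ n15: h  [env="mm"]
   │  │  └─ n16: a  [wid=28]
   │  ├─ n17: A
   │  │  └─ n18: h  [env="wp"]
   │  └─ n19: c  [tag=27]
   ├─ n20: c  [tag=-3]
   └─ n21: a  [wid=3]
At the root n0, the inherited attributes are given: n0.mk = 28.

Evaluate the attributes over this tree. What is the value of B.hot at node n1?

1. n0.mk = 28  [given at root]
2. n1.ok = false  [S₀.mk > 28]
3. n1.val = true  [S₀.mk > 27]
4. n2.wid = -9  [terminal]
5. n3.acc = 1  [g.wid + 10]
6. n4.ok = true  [C.acc > 0]
7. n4.val = false  [C.acc > 1]
8. n5.env = false  [terminal]
9. n4.hot = 12  [12]
10. n6.ok = false  [B₀.hot > 12]
11. n6.val = false  [C.acc > 1]
12. n7.tag = -6  [terminal]
13. n8.env = false  [terminal]
14. n6.hot = 5  [c.tag * -2 - 7]
15. n3.pre = true  [B₁.hot > 4]
16. n3.hot = 4  [B₁.hot * 3 - 11]
17. n1.hot = 29  [g.wid + C.hot + 34]
18. n9.ok = true  [S₀.mk > 27]
19. n9.val = true  [S₀.mk > 27]
20. n10.tag = 11  [terminal]
21. n9.hot = 14  [14]
22. n11.mk = 7  [S₀.mk + B₁.hot - 35]
23. n12.ok = false  [S.mk > 7]
24. n12.val = false  [S.mk > 7]
25. n13.acc = 14  [14]
26. n14.env = "mu"  [terminal]
27. n15.env = "mm"  [terminal]
28. n16.wid = 28  [terminal]
29. n13.pre = true  [a.wid == 28]
30. n13.hot = 2  [C.acc - 12]
31. n17.idx = true  [B.val == false]
32. n17.sig = 28  [C.hot + 26]
33. n18.env = "wp"  [terminal]
34. n17.acc = false  [false]
35. n19.tag = 27  [terminal]
36. n12.hot = 11  [(if A.acc then C.hot else c.tag) - 16]
37. n20.tag = -3  [terminal]
38. n21.wid = 3  [terminal]
39. n11.env = 16  [16]
40. n0.env = -2  [B₁.hot * -2 + 26]

29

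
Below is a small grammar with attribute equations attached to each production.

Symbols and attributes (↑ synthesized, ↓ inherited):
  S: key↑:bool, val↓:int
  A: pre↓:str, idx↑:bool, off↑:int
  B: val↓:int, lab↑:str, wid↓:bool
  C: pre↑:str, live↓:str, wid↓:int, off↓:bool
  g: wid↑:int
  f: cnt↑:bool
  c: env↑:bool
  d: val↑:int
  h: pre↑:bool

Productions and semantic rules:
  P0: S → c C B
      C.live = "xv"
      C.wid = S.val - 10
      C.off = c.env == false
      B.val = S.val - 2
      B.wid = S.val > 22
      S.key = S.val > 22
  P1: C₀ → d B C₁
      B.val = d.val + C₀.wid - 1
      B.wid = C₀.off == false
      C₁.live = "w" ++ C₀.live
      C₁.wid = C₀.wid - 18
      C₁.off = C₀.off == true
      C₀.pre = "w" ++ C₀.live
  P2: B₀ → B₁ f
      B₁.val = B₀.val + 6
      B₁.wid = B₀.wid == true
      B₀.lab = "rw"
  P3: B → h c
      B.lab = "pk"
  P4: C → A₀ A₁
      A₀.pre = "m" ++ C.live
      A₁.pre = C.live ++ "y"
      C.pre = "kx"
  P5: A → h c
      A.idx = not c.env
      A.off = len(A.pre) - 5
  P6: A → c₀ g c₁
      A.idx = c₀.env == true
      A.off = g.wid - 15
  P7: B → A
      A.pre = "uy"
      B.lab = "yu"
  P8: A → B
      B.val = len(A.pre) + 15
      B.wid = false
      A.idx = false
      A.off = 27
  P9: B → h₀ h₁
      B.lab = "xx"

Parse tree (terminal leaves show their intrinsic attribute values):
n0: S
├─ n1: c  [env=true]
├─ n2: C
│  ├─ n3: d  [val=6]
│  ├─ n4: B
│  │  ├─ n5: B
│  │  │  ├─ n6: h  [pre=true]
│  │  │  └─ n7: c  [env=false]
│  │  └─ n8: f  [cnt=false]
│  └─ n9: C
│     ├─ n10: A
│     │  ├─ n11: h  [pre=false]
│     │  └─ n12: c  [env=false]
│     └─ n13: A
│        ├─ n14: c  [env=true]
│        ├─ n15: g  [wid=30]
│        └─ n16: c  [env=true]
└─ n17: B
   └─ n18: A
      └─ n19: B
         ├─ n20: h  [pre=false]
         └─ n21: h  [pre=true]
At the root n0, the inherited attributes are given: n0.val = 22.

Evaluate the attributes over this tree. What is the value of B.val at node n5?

23

1. n0.val = 22  [given at root]
2. n1.env = true  [terminal]
3. n2.live = "xv"  ["xv"]
4. n2.wid = 12  [S.val - 10]
5. n2.off = false  [c.env == false]
6. n3.val = 6  [terminal]
7. n4.val = 17  [d.val + C₀.wid - 1]
8. n4.wid = true  [C₀.off == false]
9. n5.val = 23  [B₀.val + 6]
10. n5.wid = true  [B₀.wid == true]
11. n6.pre = true  [terminal]
12. n7.env = false  [terminal]
13. n5.lab = "pk"  ["pk"]
14. n8.cnt = false  [terminal]
15. n4.lab = "rw"  ["rw"]
16. n9.live = "wxv"  ["w" ++ C₀.live]
17. n9.wid = -6  [C₀.wid - 18]
18. n9.off = false  [C₀.off == true]
19. n10.pre = "mwxv"  ["m" ++ C.live]
20. n11.pre = false  [terminal]
21. n12.env = false  [terminal]
22. n10.idx = true  [not c.env]
23. n10.off = -1  [len(A.pre) - 5]
24. n13.pre = "wxvy"  [C.live ++ "y"]
25. n14.env = true  [terminal]
26. n15.wid = 30  [terminal]
27. n16.env = true  [terminal]
28. n13.idx = true  [c₀.env == true]
29. n13.off = 15  [g.wid - 15]
30. n9.pre = "kx"  ["kx"]
31. n2.pre = "wxv"  ["w" ++ C₀.live]
32. n17.val = 20  [S.val - 2]
33. n17.wid = false  [S.val > 22]
34. n18.pre = "uy"  ["uy"]
35. n19.val = 17  [len(A.pre) + 15]
36. n19.wid = false  [false]
37. n20.pre = false  [terminal]
38. n21.pre = true  [terminal]
39. n19.lab = "xx"  ["xx"]
40. n18.idx = false  [false]
41. n18.off = 27  [27]
42. n17.lab = "yu"  ["yu"]
43. n0.key = false  [S.val > 22]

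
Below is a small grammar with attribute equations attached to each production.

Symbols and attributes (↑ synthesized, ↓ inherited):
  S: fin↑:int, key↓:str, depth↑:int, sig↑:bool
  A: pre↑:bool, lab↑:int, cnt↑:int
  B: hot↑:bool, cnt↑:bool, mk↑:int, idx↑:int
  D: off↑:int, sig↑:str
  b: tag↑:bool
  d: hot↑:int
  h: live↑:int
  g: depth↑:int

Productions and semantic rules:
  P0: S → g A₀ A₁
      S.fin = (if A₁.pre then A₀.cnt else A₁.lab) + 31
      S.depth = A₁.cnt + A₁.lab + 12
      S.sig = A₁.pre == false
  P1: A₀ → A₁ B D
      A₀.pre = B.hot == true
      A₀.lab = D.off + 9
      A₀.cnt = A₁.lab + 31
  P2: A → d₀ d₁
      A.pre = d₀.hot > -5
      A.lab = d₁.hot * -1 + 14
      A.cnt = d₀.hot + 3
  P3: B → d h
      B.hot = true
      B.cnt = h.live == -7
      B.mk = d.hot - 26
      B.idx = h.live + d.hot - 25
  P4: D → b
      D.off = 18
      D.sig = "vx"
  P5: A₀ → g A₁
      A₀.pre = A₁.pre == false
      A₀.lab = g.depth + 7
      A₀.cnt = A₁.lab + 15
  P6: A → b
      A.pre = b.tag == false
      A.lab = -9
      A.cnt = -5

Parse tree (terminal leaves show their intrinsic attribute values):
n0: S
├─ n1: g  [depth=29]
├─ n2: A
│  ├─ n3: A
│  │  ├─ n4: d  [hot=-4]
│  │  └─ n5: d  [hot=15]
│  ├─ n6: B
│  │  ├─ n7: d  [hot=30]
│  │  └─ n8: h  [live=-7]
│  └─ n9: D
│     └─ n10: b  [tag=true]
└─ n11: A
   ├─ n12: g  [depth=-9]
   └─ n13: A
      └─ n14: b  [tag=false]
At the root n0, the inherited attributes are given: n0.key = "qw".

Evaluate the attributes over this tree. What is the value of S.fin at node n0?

1. n0.key = "qw"  [given at root]
2. n1.depth = 29  [terminal]
3. n4.hot = -4  [terminal]
4. n5.hot = 15  [terminal]
5. n3.pre = true  [d₀.hot > -5]
6. n3.lab = -1  [d₁.hot * -1 + 14]
7. n3.cnt = -1  [d₀.hot + 3]
8. n7.hot = 30  [terminal]
9. n8.live = -7  [terminal]
10. n6.hot = true  [true]
11. n6.cnt = true  [h.live == -7]
12. n6.mk = 4  [d.hot - 26]
13. n6.idx = -2  [h.live + d.hot - 25]
14. n10.tag = true  [terminal]
15. n9.off = 18  [18]
16. n9.sig = "vx"  ["vx"]
17. n2.pre = true  [B.hot == true]
18. n2.lab = 27  [D.off + 9]
19. n2.cnt = 30  [A₁.lab + 31]
20. n12.depth = -9  [terminal]
21. n14.tag = false  [terminal]
22. n13.pre = true  [b.tag == false]
23. n13.lab = -9  [-9]
24. n13.cnt = -5  [-5]
25. n11.pre = false  [A₁.pre == false]
26. n11.lab = -2  [g.depth + 7]
27. n11.cnt = 6  [A₁.lab + 15]
28. n0.fin = 29  [(if A₁.pre then A₀.cnt else A₁.lab) + 31]
29. n0.depth = 16  [A₁.cnt + A₁.lab + 12]
30. n0.sig = true  [A₁.pre == false]

29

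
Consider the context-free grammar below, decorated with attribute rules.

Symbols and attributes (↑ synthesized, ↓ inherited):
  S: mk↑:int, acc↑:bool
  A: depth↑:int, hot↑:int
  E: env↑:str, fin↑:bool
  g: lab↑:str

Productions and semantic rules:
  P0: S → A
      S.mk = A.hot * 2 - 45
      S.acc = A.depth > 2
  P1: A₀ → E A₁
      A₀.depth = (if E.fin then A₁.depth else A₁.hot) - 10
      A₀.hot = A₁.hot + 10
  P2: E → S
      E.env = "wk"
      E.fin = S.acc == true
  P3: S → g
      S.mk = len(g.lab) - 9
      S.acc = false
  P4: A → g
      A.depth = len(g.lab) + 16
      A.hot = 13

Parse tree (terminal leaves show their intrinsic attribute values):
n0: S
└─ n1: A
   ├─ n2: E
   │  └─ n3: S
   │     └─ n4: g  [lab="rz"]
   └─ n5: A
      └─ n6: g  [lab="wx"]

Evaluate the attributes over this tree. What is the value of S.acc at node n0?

true

1. n4.lab = "rz"  [terminal]
2. n3.mk = -7  [len(g.lab) - 9]
3. n3.acc = false  [false]
4. n2.env = "wk"  ["wk"]
5. n2.fin = false  [S.acc == true]
6. n6.lab = "wx"  [terminal]
7. n5.depth = 18  [len(g.lab) + 16]
8. n5.hot = 13  [13]
9. n1.depth = 3  [(if E.fin then A₁.depth else A₁.hot) - 10]
10. n1.hot = 23  [A₁.hot + 10]
11. n0.mk = 1  [A.hot * 2 - 45]
12. n0.acc = true  [A.depth > 2]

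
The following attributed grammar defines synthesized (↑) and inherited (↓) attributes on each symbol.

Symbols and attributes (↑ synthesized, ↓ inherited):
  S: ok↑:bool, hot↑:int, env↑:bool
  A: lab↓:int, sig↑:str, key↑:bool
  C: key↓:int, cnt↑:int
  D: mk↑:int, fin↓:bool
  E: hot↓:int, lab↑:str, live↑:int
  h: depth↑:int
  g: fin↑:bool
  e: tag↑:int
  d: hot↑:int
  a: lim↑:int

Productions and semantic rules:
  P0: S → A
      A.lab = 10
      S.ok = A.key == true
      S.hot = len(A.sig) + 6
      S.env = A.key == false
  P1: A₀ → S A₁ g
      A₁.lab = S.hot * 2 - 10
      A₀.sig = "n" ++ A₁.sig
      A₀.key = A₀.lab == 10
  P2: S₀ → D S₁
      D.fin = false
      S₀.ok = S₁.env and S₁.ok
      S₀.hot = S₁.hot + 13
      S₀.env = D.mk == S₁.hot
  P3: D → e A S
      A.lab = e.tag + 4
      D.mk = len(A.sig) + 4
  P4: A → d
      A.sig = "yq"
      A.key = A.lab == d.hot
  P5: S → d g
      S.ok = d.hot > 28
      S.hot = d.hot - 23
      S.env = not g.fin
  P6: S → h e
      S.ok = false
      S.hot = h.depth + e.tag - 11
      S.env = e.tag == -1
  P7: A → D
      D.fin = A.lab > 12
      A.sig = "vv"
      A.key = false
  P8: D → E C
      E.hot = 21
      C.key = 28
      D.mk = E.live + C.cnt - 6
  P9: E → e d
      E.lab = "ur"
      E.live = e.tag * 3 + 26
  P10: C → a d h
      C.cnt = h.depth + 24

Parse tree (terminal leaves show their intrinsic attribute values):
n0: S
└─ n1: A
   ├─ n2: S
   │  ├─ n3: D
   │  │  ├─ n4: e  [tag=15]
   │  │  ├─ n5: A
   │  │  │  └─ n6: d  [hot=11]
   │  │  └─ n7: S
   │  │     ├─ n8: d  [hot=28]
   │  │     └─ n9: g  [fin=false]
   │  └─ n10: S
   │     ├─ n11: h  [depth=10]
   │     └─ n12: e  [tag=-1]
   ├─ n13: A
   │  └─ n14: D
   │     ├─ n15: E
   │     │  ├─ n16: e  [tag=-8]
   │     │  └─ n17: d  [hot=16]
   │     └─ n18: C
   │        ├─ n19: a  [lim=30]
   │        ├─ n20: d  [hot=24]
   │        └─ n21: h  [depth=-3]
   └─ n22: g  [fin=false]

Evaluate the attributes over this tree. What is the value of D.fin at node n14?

1. n1.lab = 10  [10]
2. n3.fin = false  [false]
3. n4.tag = 15  [terminal]
4. n5.lab = 19  [e.tag + 4]
5. n6.hot = 11  [terminal]
6. n5.sig = "yq"  ["yq"]
7. n5.key = false  [A.lab == d.hot]
8. n8.hot = 28  [terminal]
9. n9.fin = false  [terminal]
10. n7.ok = false  [d.hot > 28]
11. n7.hot = 5  [d.hot - 23]
12. n7.env = true  [not g.fin]
13. n3.mk = 6  [len(A.sig) + 4]
14. n11.depth = 10  [terminal]
15. n12.tag = -1  [terminal]
16. n10.ok = false  [false]
17. n10.hot = -2  [h.depth + e.tag - 11]
18. n10.env = true  [e.tag == -1]
19. n2.ok = false  [S₁.env and S₁.ok]
20. n2.hot = 11  [S₁.hot + 13]
21. n2.env = false  [D.mk == S₁.hot]
22. n13.lab = 12  [S.hot * 2 - 10]
23. n14.fin = false  [A.lab > 12]
24. n15.hot = 21  [21]
25. n16.tag = -8  [terminal]
26. n17.hot = 16  [terminal]
27. n15.lab = "ur"  ["ur"]
28. n15.live = 2  [e.tag * 3 + 26]
29. n18.key = 28  [28]
30. n19.lim = 30  [terminal]
31. n20.hot = 24  [terminal]
32. n21.depth = -3  [terminal]
33. n18.cnt = 21  [h.depth + 24]
34. n14.mk = 17  [E.live + C.cnt - 6]
35. n13.sig = "vv"  ["vv"]
36. n13.key = false  [false]
37. n22.fin = false  [terminal]
38. n1.sig = "nvv"  ["n" ++ A₁.sig]
39. n1.key = true  [A₀.lab == 10]
40. n0.ok = true  [A.key == true]
41. n0.hot = 9  [len(A.sig) + 6]
42. n0.env = false  [A.key == false]

false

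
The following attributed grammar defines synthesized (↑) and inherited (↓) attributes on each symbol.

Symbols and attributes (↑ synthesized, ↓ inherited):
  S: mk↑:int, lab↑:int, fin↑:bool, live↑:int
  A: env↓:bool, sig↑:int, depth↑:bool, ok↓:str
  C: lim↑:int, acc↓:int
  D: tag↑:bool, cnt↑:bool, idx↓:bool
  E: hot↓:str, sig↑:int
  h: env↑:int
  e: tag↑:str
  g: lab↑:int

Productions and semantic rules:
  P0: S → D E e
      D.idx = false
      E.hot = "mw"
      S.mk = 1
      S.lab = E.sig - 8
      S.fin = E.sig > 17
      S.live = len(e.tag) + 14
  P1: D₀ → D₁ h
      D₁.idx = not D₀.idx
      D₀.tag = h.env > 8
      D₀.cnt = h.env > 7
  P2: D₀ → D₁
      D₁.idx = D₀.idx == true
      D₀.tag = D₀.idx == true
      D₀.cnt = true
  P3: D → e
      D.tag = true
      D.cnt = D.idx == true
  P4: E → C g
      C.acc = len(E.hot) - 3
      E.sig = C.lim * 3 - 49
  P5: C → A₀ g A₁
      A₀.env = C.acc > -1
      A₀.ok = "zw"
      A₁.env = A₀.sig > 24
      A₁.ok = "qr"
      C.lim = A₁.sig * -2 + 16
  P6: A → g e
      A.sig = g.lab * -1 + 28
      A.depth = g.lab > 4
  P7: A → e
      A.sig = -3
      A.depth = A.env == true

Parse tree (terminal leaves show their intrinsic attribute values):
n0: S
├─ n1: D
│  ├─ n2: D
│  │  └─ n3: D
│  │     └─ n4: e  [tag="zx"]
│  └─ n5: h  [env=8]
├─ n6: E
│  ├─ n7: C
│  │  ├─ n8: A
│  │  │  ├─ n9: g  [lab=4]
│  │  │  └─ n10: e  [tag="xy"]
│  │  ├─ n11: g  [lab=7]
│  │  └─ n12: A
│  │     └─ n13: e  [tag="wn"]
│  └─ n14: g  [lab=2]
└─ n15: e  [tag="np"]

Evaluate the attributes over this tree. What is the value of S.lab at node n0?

1. n1.idx = false  [false]
2. n2.idx = true  [not D₀.idx]
3. n3.idx = true  [D₀.idx == true]
4. n4.tag = "zx"  [terminal]
5. n3.tag = true  [true]
6. n3.cnt = true  [D.idx == true]
7. n2.tag = true  [D₀.idx == true]
8. n2.cnt = true  [true]
9. n5.env = 8  [terminal]
10. n1.tag = false  [h.env > 8]
11. n1.cnt = true  [h.env > 7]
12. n6.hot = "mw"  ["mw"]
13. n7.acc = -1  [len(E.hot) - 3]
14. n8.env = false  [C.acc > -1]
15. n8.ok = "zw"  ["zw"]
16. n9.lab = 4  [terminal]
17. n10.tag = "xy"  [terminal]
18. n8.sig = 24  [g.lab * -1 + 28]
19. n8.depth = false  [g.lab > 4]
20. n11.lab = 7  [terminal]
21. n12.env = false  [A₀.sig > 24]
22. n12.ok = "qr"  ["qr"]
23. n13.tag = "wn"  [terminal]
24. n12.sig = -3  [-3]
25. n12.depth = false  [A.env == true]
26. n7.lim = 22  [A₁.sig * -2 + 16]
27. n14.lab = 2  [terminal]
28. n6.sig = 17  [C.lim * 3 - 49]
29. n15.tag = "np"  [terminal]
30. n0.mk = 1  [1]
31. n0.lab = 9  [E.sig - 8]
32. n0.fin = false  [E.sig > 17]
33. n0.live = 16  [len(e.tag) + 14]

9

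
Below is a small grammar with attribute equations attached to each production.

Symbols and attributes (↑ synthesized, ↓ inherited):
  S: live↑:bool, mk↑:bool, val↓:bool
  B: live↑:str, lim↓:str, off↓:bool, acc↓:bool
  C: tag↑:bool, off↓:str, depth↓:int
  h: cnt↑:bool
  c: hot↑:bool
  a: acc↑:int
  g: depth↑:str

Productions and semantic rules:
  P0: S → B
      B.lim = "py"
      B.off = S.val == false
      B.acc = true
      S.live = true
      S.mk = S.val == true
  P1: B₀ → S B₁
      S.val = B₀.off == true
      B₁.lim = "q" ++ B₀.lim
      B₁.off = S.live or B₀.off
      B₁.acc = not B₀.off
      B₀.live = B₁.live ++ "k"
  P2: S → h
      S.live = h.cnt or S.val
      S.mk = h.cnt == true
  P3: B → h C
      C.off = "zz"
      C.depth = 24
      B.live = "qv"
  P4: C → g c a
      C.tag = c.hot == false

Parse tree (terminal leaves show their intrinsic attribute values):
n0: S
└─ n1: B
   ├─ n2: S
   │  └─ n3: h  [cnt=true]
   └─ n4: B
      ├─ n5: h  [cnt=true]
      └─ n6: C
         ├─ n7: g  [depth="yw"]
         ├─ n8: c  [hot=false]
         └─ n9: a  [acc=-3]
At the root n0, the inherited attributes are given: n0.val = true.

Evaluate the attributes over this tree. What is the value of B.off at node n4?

true

1. n0.val = true  [given at root]
2. n1.lim = "py"  ["py"]
3. n1.off = false  [S.val == false]
4. n1.acc = true  [true]
5. n2.val = false  [B₀.off == true]
6. n3.cnt = true  [terminal]
7. n2.live = true  [h.cnt or S.val]
8. n2.mk = true  [h.cnt == true]
9. n4.lim = "qpy"  ["q" ++ B₀.lim]
10. n4.off = true  [S.live or B₀.off]
11. n4.acc = true  [not B₀.off]
12. n5.cnt = true  [terminal]
13. n6.off = "zz"  ["zz"]
14. n6.depth = 24  [24]
15. n7.depth = "yw"  [terminal]
16. n8.hot = false  [terminal]
17. n9.acc = -3  [terminal]
18. n6.tag = true  [c.hot == false]
19. n4.live = "qv"  ["qv"]
20. n1.live = "qvk"  [B₁.live ++ "k"]
21. n0.live = true  [true]
22. n0.mk = true  [S.val == true]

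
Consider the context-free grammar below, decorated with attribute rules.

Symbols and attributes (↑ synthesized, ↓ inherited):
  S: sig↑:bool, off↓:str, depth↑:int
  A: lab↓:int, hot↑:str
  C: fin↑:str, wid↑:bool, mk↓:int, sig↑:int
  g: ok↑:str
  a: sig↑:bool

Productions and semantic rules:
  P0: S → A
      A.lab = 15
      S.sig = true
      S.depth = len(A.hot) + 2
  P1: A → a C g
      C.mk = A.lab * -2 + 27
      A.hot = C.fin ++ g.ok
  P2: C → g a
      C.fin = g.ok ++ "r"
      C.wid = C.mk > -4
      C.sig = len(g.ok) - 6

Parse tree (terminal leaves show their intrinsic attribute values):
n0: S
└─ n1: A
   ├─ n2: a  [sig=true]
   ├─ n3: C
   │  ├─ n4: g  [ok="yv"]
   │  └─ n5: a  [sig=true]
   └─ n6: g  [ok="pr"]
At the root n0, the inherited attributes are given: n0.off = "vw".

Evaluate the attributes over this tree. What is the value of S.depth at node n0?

1. n0.off = "vw"  [given at root]
2. n1.lab = 15  [15]
3. n2.sig = true  [terminal]
4. n3.mk = -3  [A.lab * -2 + 27]
5. n4.ok = "yv"  [terminal]
6. n5.sig = true  [terminal]
7. n3.fin = "yvr"  [g.ok ++ "r"]
8. n3.wid = true  [C.mk > -4]
9. n3.sig = -4  [len(g.ok) - 6]
10. n6.ok = "pr"  [terminal]
11. n1.hot = "yvrpr"  [C.fin ++ g.ok]
12. n0.sig = true  [true]
13. n0.depth = 7  [len(A.hot) + 2]

7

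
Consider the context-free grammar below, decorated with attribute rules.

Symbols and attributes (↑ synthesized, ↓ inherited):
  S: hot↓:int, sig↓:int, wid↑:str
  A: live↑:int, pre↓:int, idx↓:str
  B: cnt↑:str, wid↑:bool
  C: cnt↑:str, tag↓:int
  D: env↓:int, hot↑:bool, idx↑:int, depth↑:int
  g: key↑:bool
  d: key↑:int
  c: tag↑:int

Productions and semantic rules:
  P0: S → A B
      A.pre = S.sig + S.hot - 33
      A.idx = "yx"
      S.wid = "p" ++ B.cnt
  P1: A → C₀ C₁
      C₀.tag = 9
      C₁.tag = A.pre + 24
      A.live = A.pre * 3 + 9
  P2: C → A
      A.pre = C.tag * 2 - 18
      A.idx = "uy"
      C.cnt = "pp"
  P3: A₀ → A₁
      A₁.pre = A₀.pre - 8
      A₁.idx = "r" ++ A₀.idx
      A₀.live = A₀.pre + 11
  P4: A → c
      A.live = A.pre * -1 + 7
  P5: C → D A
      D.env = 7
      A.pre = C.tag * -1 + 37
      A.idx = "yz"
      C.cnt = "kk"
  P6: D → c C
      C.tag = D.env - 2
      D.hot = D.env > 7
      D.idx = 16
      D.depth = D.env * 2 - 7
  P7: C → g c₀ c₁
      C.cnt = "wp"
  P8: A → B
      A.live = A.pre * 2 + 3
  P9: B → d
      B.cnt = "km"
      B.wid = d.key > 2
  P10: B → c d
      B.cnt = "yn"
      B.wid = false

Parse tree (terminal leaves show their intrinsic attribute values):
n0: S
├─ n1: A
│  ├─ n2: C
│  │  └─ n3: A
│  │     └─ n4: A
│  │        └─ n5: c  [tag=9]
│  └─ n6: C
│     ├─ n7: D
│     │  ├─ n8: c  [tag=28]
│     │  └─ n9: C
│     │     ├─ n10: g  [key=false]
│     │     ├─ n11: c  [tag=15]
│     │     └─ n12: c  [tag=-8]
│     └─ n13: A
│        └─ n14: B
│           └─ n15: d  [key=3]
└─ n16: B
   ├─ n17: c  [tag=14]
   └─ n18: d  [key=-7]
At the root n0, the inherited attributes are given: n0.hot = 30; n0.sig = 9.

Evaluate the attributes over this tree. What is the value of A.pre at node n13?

7

1. n0.hot = 30  [given at root]
2. n0.sig = 9  [given at root]
3. n1.pre = 6  [S.sig + S.hot - 33]
4. n1.idx = "yx"  ["yx"]
5. n2.tag = 9  [9]
6. n3.pre = 0  [C.tag * 2 - 18]
7. n3.idx = "uy"  ["uy"]
8. n4.pre = -8  [A₀.pre - 8]
9. n4.idx = "ruy"  ["r" ++ A₀.idx]
10. n5.tag = 9  [terminal]
11. n4.live = 15  [A.pre * -1 + 7]
12. n3.live = 11  [A₀.pre + 11]
13. n2.cnt = "pp"  ["pp"]
14. n6.tag = 30  [A.pre + 24]
15. n7.env = 7  [7]
16. n8.tag = 28  [terminal]
17. n9.tag = 5  [D.env - 2]
18. n10.key = false  [terminal]
19. n11.tag = 15  [terminal]
20. n12.tag = -8  [terminal]
21. n9.cnt = "wp"  ["wp"]
22. n7.hot = false  [D.env > 7]
23. n7.idx = 16  [16]
24. n7.depth = 7  [D.env * 2 - 7]
25. n13.pre = 7  [C.tag * -1 + 37]
26. n13.idx = "yz"  ["yz"]
27. n15.key = 3  [terminal]
28. n14.cnt = "km"  ["km"]
29. n14.wid = true  [d.key > 2]
30. n13.live = 17  [A.pre * 2 + 3]
31. n6.cnt = "kk"  ["kk"]
32. n1.live = 27  [A.pre * 3 + 9]
33. n17.tag = 14  [terminal]
34. n18.key = -7  [terminal]
35. n16.cnt = "yn"  ["yn"]
36. n16.wid = false  [false]
37. n0.wid = "pyn"  ["p" ++ B.cnt]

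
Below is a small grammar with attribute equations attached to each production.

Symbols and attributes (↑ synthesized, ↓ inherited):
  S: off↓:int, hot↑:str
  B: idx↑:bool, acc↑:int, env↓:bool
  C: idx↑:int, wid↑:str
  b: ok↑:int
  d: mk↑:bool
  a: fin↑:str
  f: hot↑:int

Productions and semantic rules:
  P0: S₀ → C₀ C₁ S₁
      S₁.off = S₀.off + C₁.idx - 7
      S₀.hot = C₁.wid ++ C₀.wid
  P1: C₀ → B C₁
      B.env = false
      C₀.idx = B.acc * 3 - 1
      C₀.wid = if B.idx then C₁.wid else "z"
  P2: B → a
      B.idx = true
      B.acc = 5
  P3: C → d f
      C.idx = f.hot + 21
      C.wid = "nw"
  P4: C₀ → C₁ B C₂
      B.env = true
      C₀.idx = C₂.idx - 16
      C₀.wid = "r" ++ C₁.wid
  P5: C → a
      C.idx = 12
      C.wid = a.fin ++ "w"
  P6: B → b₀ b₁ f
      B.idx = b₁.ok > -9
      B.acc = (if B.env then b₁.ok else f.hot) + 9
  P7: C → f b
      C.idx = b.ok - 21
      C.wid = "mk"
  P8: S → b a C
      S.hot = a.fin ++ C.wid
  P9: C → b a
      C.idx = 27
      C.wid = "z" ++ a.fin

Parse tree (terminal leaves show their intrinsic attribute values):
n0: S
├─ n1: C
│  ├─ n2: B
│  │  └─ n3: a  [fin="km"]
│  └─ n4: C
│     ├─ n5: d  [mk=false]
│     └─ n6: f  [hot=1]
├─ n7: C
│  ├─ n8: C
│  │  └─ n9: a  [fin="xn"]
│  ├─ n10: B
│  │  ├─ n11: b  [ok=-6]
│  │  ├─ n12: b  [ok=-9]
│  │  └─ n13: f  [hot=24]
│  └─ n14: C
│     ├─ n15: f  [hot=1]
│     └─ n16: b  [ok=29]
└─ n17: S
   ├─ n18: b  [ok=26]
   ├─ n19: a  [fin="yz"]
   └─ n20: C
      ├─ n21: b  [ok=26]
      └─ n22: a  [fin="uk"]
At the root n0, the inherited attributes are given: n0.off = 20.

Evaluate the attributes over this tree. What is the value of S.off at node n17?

5

1. n0.off = 20  [given at root]
2. n2.env = false  [false]
3. n3.fin = "km"  [terminal]
4. n2.idx = true  [true]
5. n2.acc = 5  [5]
6. n5.mk = false  [terminal]
7. n6.hot = 1  [terminal]
8. n4.idx = 22  [f.hot + 21]
9. n4.wid = "nw"  ["nw"]
10. n1.idx = 14  [B.acc * 3 - 1]
11. n1.wid = "nw"  [if B.idx then C₁.wid else "z"]
12. n9.fin = "xn"  [terminal]
13. n8.idx = 12  [12]
14. n8.wid = "xnw"  [a.fin ++ "w"]
15. n10.env = true  [true]
16. n11.ok = -6  [terminal]
17. n12.ok = -9  [terminal]
18. n13.hot = 24  [terminal]
19. n10.idx = false  [b₁.ok > -9]
20. n10.acc = 0  [(if B.env then b₁.ok else f.hot) + 9]
21. n15.hot = 1  [terminal]
22. n16.ok = 29  [terminal]
23. n14.idx = 8  [b.ok - 21]
24. n14.wid = "mk"  ["mk"]
25. n7.idx = -8  [C₂.idx - 16]
26. n7.wid = "rxnw"  ["r" ++ C₁.wid]
27. n17.off = 5  [S₀.off + C₁.idx - 7]
28. n18.ok = 26  [terminal]
29. n19.fin = "yz"  [terminal]
30. n21.ok = 26  [terminal]
31. n22.fin = "uk"  [terminal]
32. n20.idx = 27  [27]
33. n20.wid = "zuk"  ["z" ++ a.fin]
34. n17.hot = "yzzuk"  [a.fin ++ C.wid]
35. n0.hot = "rxnwnw"  [C₁.wid ++ C₀.wid]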